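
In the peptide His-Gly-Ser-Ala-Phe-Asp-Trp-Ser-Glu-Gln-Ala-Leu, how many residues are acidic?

2

Aspartate (D) and glutamate (E) have carboxylic-acid side chains and are the acidic amino acids.
Matching residues: Asp6, Glu9.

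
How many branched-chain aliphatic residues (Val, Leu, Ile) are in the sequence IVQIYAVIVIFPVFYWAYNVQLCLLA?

12

Matching residues: I1, V2, I4, V7, I8, V9, I10, V13, V20, L22, L24, L25.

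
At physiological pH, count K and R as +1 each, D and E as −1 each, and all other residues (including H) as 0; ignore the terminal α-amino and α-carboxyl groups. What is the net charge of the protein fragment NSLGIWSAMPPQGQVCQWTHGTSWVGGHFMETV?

Positive (K, R): none → +0.
Negative (D, E): E31 → −1.
Net charge = (+0) + (−1) = −1.

-1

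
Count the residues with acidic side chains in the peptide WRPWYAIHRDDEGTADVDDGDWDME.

The acidic residues are Asp (D) and Glu (E), whose side chains end in a carboxylate group.
Matching residues: D10, D11, E12, D16, D18, D19, D21, D23, E25.

9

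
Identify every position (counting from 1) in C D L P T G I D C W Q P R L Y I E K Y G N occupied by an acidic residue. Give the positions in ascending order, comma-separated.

2, 8, 17

Matching residues: D2, D8, E17.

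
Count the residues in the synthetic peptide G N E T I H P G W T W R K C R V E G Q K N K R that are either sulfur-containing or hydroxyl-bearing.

Sulfur-containing: C, M. Hydroxyl-bearing: S, T, Y.
Sulfur-containing residues here: C14 (1).
Hydroxyl-bearing residues here: T4, T10 (2).
The two groups share no amino acid, so total = 1 + 2 = 3.

3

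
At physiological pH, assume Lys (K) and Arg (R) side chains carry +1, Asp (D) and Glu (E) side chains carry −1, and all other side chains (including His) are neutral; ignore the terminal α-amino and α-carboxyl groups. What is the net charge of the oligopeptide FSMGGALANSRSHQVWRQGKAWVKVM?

+4

Positive (K, R): R11, R17, K20, K24 → +4.
Negative (D, E): none → −0.
Net charge = (+4) + (−0) = +4.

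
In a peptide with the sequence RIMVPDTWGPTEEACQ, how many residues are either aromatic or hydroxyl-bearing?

3

Aromatic: F, W, Y. Hydroxyl-bearing: S, T, Y.
Aromatic residues here: W8 (1).
Hydroxyl-bearing residues here: T7, T11 (2).
(Y belongs to both groups, but none appear in this sequence.) Total = 1 + 2 = 3.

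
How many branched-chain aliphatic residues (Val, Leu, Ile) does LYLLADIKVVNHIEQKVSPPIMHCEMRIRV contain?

11

Matching residues: L1, L3, L4, I7, V9, V10, I13, V17, I21, I28, V30.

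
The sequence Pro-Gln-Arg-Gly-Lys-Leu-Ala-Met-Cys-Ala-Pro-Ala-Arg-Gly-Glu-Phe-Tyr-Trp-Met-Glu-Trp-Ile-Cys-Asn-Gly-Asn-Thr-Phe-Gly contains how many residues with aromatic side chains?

F, W, and Y each carry an aromatic ring on the side chain.
Matching residues: Phe16, Tyr17, Trp18, Trp21, Phe28.

5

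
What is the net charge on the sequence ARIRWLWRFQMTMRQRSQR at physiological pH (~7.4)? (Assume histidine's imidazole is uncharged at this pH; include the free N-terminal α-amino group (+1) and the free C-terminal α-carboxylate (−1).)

+6

Near pH 7.4, K and R contribute +1 each, D and E contribute −1 each, and every other side chain (His included, as stated) is uncharged.
Positive (K, R): R2, R4, R8, R14, R16, R19 → +6.
Negative (D, E): none → −0.
The N-terminus (+1) and C-terminus (−1) cancel.
Net charge = (+6) + (−0) = +6.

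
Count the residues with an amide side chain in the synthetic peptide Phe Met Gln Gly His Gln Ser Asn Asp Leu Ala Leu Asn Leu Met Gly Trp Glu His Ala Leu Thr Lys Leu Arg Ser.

Asparagine (N) and glutamine (Q) have uncharged amide side chains.
Matching residues: Gln3, Gln6, Asn8, Asn13.

4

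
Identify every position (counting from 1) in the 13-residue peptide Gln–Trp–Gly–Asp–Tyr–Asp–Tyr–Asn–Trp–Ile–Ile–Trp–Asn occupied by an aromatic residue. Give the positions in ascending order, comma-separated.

Matching residues: Trp2, Tyr5, Tyr7, Trp9, Trp12.

2, 5, 7, 9, 12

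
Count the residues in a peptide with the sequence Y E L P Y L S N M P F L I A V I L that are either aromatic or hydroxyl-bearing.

4

Aromatic: F, W, Y. Hydroxyl-bearing: S, T, Y.
Aromatic residues here: Y1, Y5, F11 (3).
Hydroxyl-bearing residues here: Y1, Y5, S7 (3).
Y is in both groups, so the 2 Y residues must not be double-counted.
Total = 3 + 3 − 2 = 4.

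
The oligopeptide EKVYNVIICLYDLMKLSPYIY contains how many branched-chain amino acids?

The BCAAs are Val, Leu, and Ile — aliphatic side chains with a branch point.
Matching residues: V3, V6, I7, I8, L10, L13, L16, I20.

8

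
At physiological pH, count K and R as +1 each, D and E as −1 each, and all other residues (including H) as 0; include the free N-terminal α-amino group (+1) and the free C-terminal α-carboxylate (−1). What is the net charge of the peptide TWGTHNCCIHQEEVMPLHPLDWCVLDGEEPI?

-6

Positive (K, R): none → +0.
Negative (D, E): E12, E13, D21, D26, E28, E29 → −6.
The N-terminus (+1) and C-terminus (−1) cancel.
Net charge = (+0) + (−6) = −6.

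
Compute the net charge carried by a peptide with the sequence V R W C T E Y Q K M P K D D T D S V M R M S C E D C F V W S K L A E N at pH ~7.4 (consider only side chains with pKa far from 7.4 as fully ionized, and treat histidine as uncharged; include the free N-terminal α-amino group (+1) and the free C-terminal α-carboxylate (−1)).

-2

At pH ~7.4 the Lys and Arg side chains are protonated (+1), the Asp and Glu side chains are deprotonated (−1), and with His taken as neutral all other side chains carry no charge.
Positive (K, R): R2, K9, K12, R20, K31 → +5.
Negative (D, E): E6, D13, D14, D16, E24, D25, E34 → −7.
The N-terminus (+1) and C-terminus (−1) cancel.
Net charge = (+5) + (−7) = −2.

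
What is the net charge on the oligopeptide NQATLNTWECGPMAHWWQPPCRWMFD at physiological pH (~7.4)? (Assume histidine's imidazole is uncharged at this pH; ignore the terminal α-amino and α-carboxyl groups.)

At pH ~7.4 the Lys and Arg side chains are protonated (+1), the Asp and Glu side chains are deprotonated (−1), and with His taken as neutral all other side chains carry no charge.
Positive (K, R): R22 → +1.
Negative (D, E): E9, D26 → −2.
Net charge = (+1) + (−2) = −1.

-1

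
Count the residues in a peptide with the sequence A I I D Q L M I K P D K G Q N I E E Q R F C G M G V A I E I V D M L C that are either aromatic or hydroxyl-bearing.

Aromatic: F, W, Y. Hydroxyl-bearing: S, T, Y.
Aromatic residues here: F21 (1).
Hydroxyl-bearing residues here: none (0).
(Y belongs to both groups, but none appear in this sequence.) Total = 1 + 0 = 1.

1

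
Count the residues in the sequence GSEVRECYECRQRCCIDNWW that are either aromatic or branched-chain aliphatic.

5

Aromatic: F, W, Y. Branched-chain aliphatic: I, L, V.
Aromatic residues here: Y8, W19, W20 (3).
Branched-chain aliphatic residues here: V4, I16 (2).
The two groups share no amino acid, so total = 3 + 2 = 5.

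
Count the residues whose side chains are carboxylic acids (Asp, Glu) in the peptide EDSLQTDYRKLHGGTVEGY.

4

Matching residues: E1, D2, D7, E17.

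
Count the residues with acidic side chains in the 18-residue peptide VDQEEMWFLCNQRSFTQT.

3

The acidic residues are Asp (D) and Glu (E), whose side chains end in a carboxylate group.
Matching residues: D2, E4, E5.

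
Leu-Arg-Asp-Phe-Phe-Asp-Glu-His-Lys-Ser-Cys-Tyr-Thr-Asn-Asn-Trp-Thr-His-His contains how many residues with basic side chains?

Lysine (K), arginine (R), and histidine (H) have basic, nitrogen-containing side chains.
Matching residues: Arg2, His8, Lys9, His18, His19.

5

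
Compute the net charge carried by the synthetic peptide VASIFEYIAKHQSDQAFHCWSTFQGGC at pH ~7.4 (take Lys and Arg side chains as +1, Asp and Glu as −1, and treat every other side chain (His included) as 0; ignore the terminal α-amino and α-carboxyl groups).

-1

Positive (K, R): K10 → +1.
Negative (D, E): E6, D14 → −2.
Net charge = (+1) + (−2) = −1.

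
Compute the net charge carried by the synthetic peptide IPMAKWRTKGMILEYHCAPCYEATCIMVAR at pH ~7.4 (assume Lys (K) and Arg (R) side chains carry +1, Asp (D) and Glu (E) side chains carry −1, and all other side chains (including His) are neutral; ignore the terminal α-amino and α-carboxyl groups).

Positive (K, R): K5, R7, K9, R30 → +4.
Negative (D, E): E14, E22 → −2.
Net charge = (+4) + (−2) = +2.

+2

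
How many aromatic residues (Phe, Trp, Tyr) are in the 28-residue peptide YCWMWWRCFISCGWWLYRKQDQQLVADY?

9

Matching residues: Y1, W3, W5, W6, F9, W14, W15, Y17, Y28.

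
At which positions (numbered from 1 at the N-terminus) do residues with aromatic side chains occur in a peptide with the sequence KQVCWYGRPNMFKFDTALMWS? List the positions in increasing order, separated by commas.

5, 6, 12, 14, 20

The aromatic amino acids are Phe (F, benzyl), Trp (W, indole), and Tyr (Y, phenol).
Matching residues: W5, Y6, F12, F14, W20.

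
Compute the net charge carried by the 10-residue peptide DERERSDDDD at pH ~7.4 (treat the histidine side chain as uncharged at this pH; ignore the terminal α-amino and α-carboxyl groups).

-5

The side chains ionized at physiological pH are Lys/Arg (+1) and Asp/Glu (−1); with His treated as neutral, nothing else contributes.
Positive (K, R): R3, R5 → +2.
Negative (D, E): D1, E2, E4, D7, D8, D9, D10 → −7.
Net charge = (+2) + (−7) = −5.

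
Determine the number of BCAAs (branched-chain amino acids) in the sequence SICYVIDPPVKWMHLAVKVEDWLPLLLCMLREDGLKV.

14

Valine (V), leucine (L), and isoleucine (I) are the branched-chain amino acids.
Matching residues: I2, V5, I6, V10, L15, V17, V19, L23, L25, L26, L27, L30, L35, V37.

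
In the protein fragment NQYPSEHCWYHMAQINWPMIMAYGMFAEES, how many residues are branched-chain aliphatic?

2

V, L, and I make up the branched-chain aliphatic group.
Matching residues: I15, I20.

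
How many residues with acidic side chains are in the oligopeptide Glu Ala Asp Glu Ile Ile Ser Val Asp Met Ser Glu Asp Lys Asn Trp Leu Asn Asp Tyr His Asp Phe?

8

Only D (aspartate) and E (glutamate) carry a side-chain carboxylic acid.
Matching residues: Glu1, Asp3, Glu4, Asp9, Glu12, Asp13, Asp19, Asp22.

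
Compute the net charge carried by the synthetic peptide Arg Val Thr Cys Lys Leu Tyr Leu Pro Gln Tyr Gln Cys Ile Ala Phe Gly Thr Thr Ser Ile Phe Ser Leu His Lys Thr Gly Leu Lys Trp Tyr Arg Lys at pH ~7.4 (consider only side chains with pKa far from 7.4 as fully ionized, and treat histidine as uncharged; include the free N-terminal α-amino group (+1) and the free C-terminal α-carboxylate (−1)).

+6

The side chains ionized at physiological pH are Lys/Arg (+1) and Asp/Glu (−1); with His treated as neutral, nothing else contributes.
Positive (K, R): Arg1, Lys5, Lys26, Lys30, Arg33, Lys34 → +6.
Negative (D, E): none → −0.
The N-terminus (+1) and C-terminus (−1) cancel.
Net charge = (+6) + (−0) = +6.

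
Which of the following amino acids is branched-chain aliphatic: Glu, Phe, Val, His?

Val

The BCAAs are Val, Leu, and Ile — aliphatic side chains with a branch point.
Of the listed options, only Val belongs to this group.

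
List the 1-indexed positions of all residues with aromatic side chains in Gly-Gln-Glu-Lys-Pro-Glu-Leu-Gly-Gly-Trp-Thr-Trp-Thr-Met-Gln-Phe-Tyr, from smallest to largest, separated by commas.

10, 12, 16, 17

Phenylalanine (F), tryptophan (W), and tyrosine (Y) have aromatic ring side chains.
Matching residues: Trp10, Trp12, Phe16, Tyr17.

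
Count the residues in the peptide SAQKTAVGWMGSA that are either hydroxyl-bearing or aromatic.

Hydroxyl-bearing: S, T, Y. Aromatic: F, W, Y.
Hydroxyl-bearing residues here: S1, T5, S12 (3).
Aromatic residues here: W9 (1).
(Y belongs to both groups, but none appear in this sequence.) Total = 3 + 1 = 4.

4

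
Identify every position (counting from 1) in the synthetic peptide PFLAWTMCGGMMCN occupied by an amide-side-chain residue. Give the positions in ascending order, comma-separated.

Matching residues: N14.

14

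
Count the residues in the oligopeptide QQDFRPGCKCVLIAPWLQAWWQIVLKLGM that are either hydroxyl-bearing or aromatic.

Hydroxyl-bearing: S, T, Y. Aromatic: F, W, Y.
Hydroxyl-bearing residues here: none (0).
Aromatic residues here: F4, W16, W20, W21 (4).
(Y belongs to both groups, but none appear in this sequence.) Total = 0 + 4 = 4.

4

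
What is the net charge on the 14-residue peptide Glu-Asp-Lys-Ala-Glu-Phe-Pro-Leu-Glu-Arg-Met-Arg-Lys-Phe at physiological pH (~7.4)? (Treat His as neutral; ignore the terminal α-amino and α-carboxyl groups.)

0

The side chains ionized at physiological pH are Lys/Arg (+1) and Asp/Glu (−1); with His treated as neutral, nothing else contributes.
Positive (K, R): Lys3, Arg10, Arg12, Lys13 → +4.
Negative (D, E): Glu1, Asp2, Glu5, Glu9 → −4.
Net charge = (+4) + (−4) = 0.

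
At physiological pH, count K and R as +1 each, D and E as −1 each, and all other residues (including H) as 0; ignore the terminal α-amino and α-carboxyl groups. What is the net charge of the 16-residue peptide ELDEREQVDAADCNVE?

-6

Positive (K, R): R5 → +1.
Negative (D, E): E1, D3, E4, E6, D9, D12, E16 → −7.
Net charge = (+1) + (−7) = −6.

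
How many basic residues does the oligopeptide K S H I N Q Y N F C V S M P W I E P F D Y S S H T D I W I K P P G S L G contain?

The basic amino acids are Lys (K), Arg (R), and His (H).
Matching residues: K1, H3, H24, K30.

4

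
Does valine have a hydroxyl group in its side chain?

Serine (S), threonine (T), and tyrosine (Y) each carry a hydroxyl group on the side chain.
Valine is not in this group.

No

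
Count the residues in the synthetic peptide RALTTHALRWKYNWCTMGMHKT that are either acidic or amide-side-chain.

1

Acidic: D, E. Amide-side-chain: N, Q.
Acidic residues here: none (0).
Amide-side-chain residues here: N13 (1).
The two groups share no amino acid, so total = 0 + 1 = 1.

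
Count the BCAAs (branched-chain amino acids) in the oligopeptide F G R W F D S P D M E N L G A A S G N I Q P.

Valine (V), leucine (L), and isoleucine (I) are the branched-chain amino acids.
Matching residues: L13, I20.

2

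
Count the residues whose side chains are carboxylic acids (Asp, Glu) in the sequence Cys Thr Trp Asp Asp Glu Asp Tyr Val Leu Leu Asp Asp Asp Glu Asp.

9

Matching residues: Asp4, Asp5, Glu6, Asp7, Asp12, Asp13, Asp14, Glu15, Asp16.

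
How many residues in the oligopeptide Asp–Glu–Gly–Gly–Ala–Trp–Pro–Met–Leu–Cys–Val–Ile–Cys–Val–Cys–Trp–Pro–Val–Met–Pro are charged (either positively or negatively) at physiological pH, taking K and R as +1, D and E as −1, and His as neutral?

Charged side chains at pH ~7.4: K, R (positive); D, E (negative).
Matching residues: Asp1, Glu2.

2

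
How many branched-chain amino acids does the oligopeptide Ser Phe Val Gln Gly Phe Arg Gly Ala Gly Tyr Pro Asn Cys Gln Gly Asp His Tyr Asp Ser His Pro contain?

Valine (V), leucine (L), and isoleucine (I) are the branched-chain amino acids.
Matching residues: Val3.

1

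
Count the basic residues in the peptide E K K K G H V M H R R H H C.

9

The basic amino acids are Lys (K), Arg (R), and His (H).
Matching residues: K2, K3, K4, H6, H9, R10, R11, H12, H13.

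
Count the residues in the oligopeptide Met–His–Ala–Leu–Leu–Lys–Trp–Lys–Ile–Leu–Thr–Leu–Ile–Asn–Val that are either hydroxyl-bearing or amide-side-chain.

2

Hydroxyl-bearing: S, T, Y. Amide-side-chain: N, Q.
Hydroxyl-bearing residues here: Thr11 (1).
Amide-side-chain residues here: Asn14 (1).
The two groups share no amino acid, so total = 1 + 1 = 2.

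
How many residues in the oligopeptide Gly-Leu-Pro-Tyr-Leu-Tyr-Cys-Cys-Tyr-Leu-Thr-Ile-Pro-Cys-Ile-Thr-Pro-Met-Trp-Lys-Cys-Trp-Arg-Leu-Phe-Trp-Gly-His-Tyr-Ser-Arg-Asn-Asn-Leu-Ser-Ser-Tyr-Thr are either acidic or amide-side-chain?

Acidic: D, E. Amide-side-chain: N, Q.
Acidic residues here: none (0).
Amide-side-chain residues here: Asn32, Asn33 (2).
The two groups share no amino acid, so total = 0 + 2 = 2.

2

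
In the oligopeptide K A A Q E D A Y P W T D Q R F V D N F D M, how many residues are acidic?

5

Only D (aspartate) and E (glutamate) carry a side-chain carboxylic acid.
Matching residues: E5, D6, D12, D17, D20.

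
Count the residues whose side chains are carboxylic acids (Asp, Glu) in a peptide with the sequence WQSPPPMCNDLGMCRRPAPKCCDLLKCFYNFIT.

2

Matching residues: D10, D23.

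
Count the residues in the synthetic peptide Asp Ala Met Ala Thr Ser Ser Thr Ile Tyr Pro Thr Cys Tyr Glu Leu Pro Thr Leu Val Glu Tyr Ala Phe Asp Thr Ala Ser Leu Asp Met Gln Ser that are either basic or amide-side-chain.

1

Basic: H, K, R. Amide-side-chain: N, Q.
Basic residues here: none (0).
Amide-side-chain residues here: Gln32 (1).
The two groups share no amino acid, so total = 0 + 1 = 1.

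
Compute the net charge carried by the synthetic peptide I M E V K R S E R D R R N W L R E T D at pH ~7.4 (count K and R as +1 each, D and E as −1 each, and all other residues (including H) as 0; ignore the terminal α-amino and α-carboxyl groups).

+1

Positive (K, R): K5, R6, R9, R11, R12, R16 → +6.
Negative (D, E): E3, E8, D10, E17, D19 → −5.
Net charge = (+6) + (−5) = +1.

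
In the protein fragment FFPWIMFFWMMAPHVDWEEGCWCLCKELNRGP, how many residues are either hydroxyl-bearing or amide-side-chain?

1

Hydroxyl-bearing: S, T, Y. Amide-side-chain: N, Q.
Hydroxyl-bearing residues here: none (0).
Amide-side-chain residues here: N29 (1).
The two groups share no amino acid, so total = 0 + 1 = 1.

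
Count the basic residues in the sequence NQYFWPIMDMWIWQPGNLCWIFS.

Lysine (K), arginine (R), and histidine (H) have basic, nitrogen-containing side chains.
None of the 23 residues belong to this group.

0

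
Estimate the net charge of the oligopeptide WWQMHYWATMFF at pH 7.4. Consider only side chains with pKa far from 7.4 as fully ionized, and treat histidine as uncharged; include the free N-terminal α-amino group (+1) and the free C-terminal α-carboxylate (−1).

At pH ~7.4 the Lys and Arg side chains are protonated (+1), the Asp and Glu side chains are deprotonated (−1), and with His taken as neutral all other side chains carry no charge.
Positive (K, R): none → +0.
Negative (D, E): none → −0.
The N-terminus (+1) and C-terminus (−1) cancel.
Net charge = (+0) + (−0) = 0.

0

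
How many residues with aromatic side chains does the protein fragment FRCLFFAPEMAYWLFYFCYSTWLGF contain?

F, W, and Y each carry an aromatic ring on the side chain.
Matching residues: F1, F5, F6, Y12, W13, F15, Y16, F17, Y19, W22, F25.

11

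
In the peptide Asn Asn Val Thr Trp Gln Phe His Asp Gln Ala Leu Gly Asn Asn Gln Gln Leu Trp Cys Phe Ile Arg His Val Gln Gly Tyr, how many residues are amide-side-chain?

9

The amide-side-chain residues are Asn (N) and Gln (Q).
Matching residues: Asn1, Asn2, Gln6, Gln10, Asn14, Asn15, Gln16, Gln17, Gln26.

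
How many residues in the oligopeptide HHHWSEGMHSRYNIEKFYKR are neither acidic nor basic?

10

Acidic: D, E. Basic: K, R, H. All other residues are neither.
Matching residues: W4, S5, G7, M8, S10, Y12, N13, I14, F17, Y18.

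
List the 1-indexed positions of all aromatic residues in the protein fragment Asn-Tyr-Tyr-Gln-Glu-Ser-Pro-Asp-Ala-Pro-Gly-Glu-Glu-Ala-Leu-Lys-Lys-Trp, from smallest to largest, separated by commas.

The aromatic amino acids are Phe (F, benzyl), Trp (W, indole), and Tyr (Y, phenol).
Matching residues: Tyr2, Tyr3, Trp18.

2, 3, 18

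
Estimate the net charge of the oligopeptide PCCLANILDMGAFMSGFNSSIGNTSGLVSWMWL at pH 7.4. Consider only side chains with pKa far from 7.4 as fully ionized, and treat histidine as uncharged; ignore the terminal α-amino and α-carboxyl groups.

-1

At pH ~7.4 the Lys and Arg side chains are protonated (+1), the Asp and Glu side chains are deprotonated (−1), and with His taken as neutral all other side chains carry no charge.
Positive (K, R): none → +0.
Negative (D, E): D9 → −1.
Net charge = (+0) + (−1) = −1.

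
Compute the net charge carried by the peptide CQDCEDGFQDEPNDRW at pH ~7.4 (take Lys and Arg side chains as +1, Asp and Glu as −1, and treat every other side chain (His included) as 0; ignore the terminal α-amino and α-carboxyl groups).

Positive (K, R): R15 → +1.
Negative (D, E): D3, E5, D6, D10, E11, D14 → −6.
Net charge = (+1) + (−6) = −5.

-5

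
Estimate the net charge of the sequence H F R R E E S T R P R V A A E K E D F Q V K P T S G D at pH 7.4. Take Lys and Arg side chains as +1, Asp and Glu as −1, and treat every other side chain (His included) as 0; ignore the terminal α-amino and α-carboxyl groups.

Positive (K, R): R3, R4, R9, R11, K16, K22 → +6.
Negative (D, E): E5, E6, E15, E17, D18, D27 → −6.
Net charge = (+6) + (−6) = 0.

0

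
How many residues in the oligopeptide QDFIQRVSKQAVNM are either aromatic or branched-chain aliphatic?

4

Aromatic: F, W, Y. Branched-chain aliphatic: I, L, V.
Aromatic residues here: F3 (1).
Branched-chain aliphatic residues here: I4, V7, V12 (3).
The two groups share no amino acid, so total = 1 + 3 = 4.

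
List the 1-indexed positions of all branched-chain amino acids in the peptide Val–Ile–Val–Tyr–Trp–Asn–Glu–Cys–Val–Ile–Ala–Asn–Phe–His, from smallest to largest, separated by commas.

Valine (V), leucine (L), and isoleucine (I) are the branched-chain amino acids.
Matching residues: Val1, Ile2, Val3, Val9, Ile10.

1, 2, 3, 9, 10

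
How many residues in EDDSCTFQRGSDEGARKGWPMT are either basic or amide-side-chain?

4

Basic: H, K, R. Amide-side-chain: N, Q.
Basic residues here: R9, R16, K17 (3).
Amide-side-chain residues here: Q8 (1).
The two groups share no amino acid, so total = 3 + 1 = 4.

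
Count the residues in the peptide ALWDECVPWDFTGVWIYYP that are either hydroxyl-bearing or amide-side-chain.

3

Hydroxyl-bearing: S, T, Y. Amide-side-chain: N, Q.
Hydroxyl-bearing residues here: T12, Y17, Y18 (3).
Amide-side-chain residues here: none (0).
The two groups share no amino acid, so total = 3 + 0 = 3.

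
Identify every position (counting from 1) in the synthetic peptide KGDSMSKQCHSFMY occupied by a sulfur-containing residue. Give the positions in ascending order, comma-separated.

5, 9, 13

The sulfur-bearing residues are cysteine (–SH) and methionine (–S–CH₃).
Matching residues: M5, C9, M13.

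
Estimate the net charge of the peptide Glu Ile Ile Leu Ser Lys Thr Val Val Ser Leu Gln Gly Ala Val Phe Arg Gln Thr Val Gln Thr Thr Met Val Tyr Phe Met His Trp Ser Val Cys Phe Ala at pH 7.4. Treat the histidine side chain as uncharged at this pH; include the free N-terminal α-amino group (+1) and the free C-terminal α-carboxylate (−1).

+1

The side chains ionized at physiological pH are Lys/Arg (+1) and Asp/Glu (−1); with His treated as neutral, nothing else contributes.
Positive (K, R): Lys6, Arg17 → +2.
Negative (D, E): Glu1 → −1.
The N-terminus (+1) and C-terminus (−1) cancel.
Net charge = (+2) + (−1) = +1.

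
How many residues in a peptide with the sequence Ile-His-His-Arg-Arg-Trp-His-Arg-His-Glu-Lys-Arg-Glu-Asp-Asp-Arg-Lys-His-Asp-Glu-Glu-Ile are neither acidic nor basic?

3

Acidic: D, E. Basic: K, R, H. All other residues are neither.
Matching residues: Ile1, Trp6, Ile22.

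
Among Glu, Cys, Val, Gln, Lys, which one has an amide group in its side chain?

Gln

Only N (asparagine) and Q (glutamine) carry a side-chain carboxamide.
Of the listed options, only Gln belongs to this group.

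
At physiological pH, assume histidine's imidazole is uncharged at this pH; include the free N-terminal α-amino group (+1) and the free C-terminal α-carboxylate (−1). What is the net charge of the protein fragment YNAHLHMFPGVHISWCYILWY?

0

The side chains ionized at physiological pH are Lys/Arg (+1) and Asp/Glu (−1); with His treated as neutral, nothing else contributes.
Positive (K, R): none → +0.
Negative (D, E): none → −0.
The N-terminus (+1) and C-terminus (−1) cancel.
Net charge = (+0) + (−0) = 0.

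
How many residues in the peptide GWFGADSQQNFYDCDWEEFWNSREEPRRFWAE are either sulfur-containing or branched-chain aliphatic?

Sulfur-containing: C, M. Branched-chain aliphatic: I, L, V.
Sulfur-containing residues here: C14 (1).
Branched-chain aliphatic residues here: none (0).
The two groups share no amino acid, so total = 1 + 0 = 1.

1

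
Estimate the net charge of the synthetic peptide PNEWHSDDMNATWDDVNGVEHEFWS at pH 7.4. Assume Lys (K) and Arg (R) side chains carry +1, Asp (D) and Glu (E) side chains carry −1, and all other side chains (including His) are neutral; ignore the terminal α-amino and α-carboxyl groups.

-7

Positive (K, R): none → +0.
Negative (D, E): E3, D7, D8, D14, D15, E20, E22 → −7.
Net charge = (+0) + (−7) = −7.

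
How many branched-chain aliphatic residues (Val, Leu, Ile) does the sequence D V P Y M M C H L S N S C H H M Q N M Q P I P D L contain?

4

Matching residues: V2, L9, I22, L25.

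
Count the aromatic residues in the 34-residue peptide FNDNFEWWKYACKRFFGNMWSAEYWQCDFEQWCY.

Phenylalanine (F), tryptophan (W), and tyrosine (Y) have aromatic ring side chains.
Matching residues: F1, F5, W7, W8, Y10, F15, F16, W20, Y24, W25, F29, W32, Y34.

13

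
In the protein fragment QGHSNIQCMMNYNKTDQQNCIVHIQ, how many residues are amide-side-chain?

Only N (asparagine) and Q (glutamine) carry a side-chain carboxamide.
Matching residues: Q1, N5, Q7, N11, N13, Q17, Q18, N19, Q25.

9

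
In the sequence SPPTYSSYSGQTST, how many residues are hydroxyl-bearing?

S, T, and Y are the three residues with a side-chain hydroxyl.
Matching residues: S1, T4, Y5, S6, S7, Y8, S9, T12, S13, T14.

10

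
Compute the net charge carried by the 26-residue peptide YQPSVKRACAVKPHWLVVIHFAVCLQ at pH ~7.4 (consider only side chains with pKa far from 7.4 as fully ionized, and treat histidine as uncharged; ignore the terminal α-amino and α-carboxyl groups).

+3

The side chains ionized at physiological pH are Lys/Arg (+1) and Asp/Glu (−1); with His treated as neutral, nothing else contributes.
Positive (K, R): K6, R7, K12 → +3.
Negative (D, E): none → −0.
Net charge = (+3) + (−0) = +3.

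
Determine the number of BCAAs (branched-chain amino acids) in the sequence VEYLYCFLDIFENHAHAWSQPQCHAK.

4

V, L, and I make up the branched-chain aliphatic group.
Matching residues: V1, L4, L8, I10.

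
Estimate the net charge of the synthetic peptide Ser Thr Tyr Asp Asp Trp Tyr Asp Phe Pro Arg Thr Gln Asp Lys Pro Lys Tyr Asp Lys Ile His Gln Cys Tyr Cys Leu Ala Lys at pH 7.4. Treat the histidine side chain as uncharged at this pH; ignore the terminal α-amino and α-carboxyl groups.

The side chains ionized at physiological pH are Lys/Arg (+1) and Asp/Glu (−1); with His treated as neutral, nothing else contributes.
Positive (K, R): Arg11, Lys15, Lys17, Lys20, Lys29 → +5.
Negative (D, E): Asp4, Asp5, Asp8, Asp14, Asp19 → −5.
Net charge = (+5) + (−5) = 0.

0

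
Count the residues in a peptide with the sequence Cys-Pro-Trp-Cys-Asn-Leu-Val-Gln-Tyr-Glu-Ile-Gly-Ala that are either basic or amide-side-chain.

2

Basic: H, K, R. Amide-side-chain: N, Q.
Basic residues here: none (0).
Amide-side-chain residues here: Asn5, Gln8 (2).
The two groups share no amino acid, so total = 0 + 2 = 2.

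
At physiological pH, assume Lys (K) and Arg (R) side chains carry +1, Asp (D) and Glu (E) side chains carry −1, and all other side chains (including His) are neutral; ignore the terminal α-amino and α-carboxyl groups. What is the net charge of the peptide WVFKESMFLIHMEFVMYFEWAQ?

Positive (K, R): K4 → +1.
Negative (D, E): E5, E13, E19 → −3.
Net charge = (+1) + (−3) = −2.

-2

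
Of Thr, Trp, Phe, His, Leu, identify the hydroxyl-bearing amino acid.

Thr

The –OH-bearing residues are Ser, Thr (aliphatic alcohols), and Tyr (phenol).
Of the listed options, only Thr belongs to this group.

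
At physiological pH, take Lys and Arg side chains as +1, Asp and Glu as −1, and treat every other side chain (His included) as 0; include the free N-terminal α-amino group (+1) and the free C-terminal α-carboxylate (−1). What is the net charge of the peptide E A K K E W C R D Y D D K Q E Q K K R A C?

Positive (K, R): K3, K4, R8, K13, K17, K18, R19 → +7.
Negative (D, E): E1, E5, D9, D11, D12, E15 → −6.
The N-terminus (+1) and C-terminus (−1) cancel.
Net charge = (+7) + (−6) = +1.

+1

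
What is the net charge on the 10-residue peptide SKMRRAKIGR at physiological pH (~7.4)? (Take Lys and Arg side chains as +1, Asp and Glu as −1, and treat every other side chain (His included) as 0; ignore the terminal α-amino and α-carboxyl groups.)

+5

Positive (K, R): K2, R4, R5, K7, R10 → +5.
Negative (D, E): none → −0.
Net charge = (+5) + (−0) = +5.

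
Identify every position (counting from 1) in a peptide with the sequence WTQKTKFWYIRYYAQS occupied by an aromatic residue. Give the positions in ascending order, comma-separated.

Phenylalanine (F), tryptophan (W), and tyrosine (Y) have aromatic ring side chains.
Matching residues: W1, F7, W8, Y9, Y12, Y13.

1, 7, 8, 9, 12, 13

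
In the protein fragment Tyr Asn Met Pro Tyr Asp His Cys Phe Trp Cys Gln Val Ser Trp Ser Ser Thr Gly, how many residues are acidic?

1

Aspartate (D) and glutamate (E) have carboxylic-acid side chains and are the acidic amino acids.
Matching residues: Asp6.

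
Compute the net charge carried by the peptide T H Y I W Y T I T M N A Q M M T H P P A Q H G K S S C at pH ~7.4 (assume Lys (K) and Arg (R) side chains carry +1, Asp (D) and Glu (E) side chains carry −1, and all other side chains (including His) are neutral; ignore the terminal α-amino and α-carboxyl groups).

+1

Positive (K, R): K24 → +1.
Negative (D, E): none → −0.
Net charge = (+1) + (−0) = +1.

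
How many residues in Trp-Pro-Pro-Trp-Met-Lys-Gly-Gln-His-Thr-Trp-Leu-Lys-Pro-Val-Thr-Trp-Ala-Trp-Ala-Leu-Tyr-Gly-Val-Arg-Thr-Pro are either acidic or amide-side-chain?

Acidic: D, E. Amide-side-chain: N, Q.
Acidic residues here: none (0).
Amide-side-chain residues here: Gln8 (1).
The two groups share no amino acid, so total = 0 + 1 = 1.

1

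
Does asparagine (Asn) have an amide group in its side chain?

Yes

Asparagine (N) and glutamine (Q) have uncharged amide side chains.
Asparagine is in this group.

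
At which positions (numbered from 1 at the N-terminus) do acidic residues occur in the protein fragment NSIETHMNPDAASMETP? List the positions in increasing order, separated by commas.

Aspartate (D) and glutamate (E) have carboxylic-acid side chains and are the acidic amino acids.
Matching residues: E4, D10, E15.

4, 10, 15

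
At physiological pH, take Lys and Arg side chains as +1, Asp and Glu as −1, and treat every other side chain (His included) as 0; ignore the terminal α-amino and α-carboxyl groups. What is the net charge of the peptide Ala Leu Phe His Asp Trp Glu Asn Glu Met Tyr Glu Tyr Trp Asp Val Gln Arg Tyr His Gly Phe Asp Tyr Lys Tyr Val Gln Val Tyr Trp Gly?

-4

Positive (K, R): Arg18, Lys25 → +2.
Negative (D, E): Asp5, Glu7, Glu9, Glu12, Asp15, Asp23 → −6.
Net charge = (+2) + (−6) = −4.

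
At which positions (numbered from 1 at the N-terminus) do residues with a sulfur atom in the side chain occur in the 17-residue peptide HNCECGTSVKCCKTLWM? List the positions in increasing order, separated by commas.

Cysteine (C, thiol) and methionine (M, thioether) are the two sulfur-containing amino acids.
Matching residues: C3, C5, C11, C12, M17.

3, 5, 11, 12, 17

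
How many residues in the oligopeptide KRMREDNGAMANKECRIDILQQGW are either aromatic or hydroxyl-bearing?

1

Aromatic: F, W, Y. Hydroxyl-bearing: S, T, Y.
Aromatic residues here: W24 (1).
Hydroxyl-bearing residues here: none (0).
(Y belongs to both groups, but none appear in this sequence.) Total = 1 + 0 = 1.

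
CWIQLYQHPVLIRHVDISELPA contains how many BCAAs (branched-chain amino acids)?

8

Valine (V), leucine (L), and isoleucine (I) are the branched-chain amino acids.
Matching residues: I3, L5, V10, L11, I12, V15, I17, L20.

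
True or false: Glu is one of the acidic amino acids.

The acidic residues are Asp (D) and Glu (E), whose side chains end in a carboxylate group.
Glutamate is in this group.

True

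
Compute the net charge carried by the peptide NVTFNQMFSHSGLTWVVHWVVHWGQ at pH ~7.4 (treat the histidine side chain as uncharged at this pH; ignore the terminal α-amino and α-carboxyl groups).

The side chains ionized at physiological pH are Lys/Arg (+1) and Asp/Glu (−1); with His treated as neutral, nothing else contributes.
Positive (K, R): none → +0.
Negative (D, E): none → −0.
Net charge = (+0) + (−0) = 0.

0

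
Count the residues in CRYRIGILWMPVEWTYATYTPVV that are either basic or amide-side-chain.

Basic: H, K, R. Amide-side-chain: N, Q.
Basic residues here: R2, R4 (2).
Amide-side-chain residues here: none (0).
The two groups share no amino acid, so total = 2 + 0 = 2.

2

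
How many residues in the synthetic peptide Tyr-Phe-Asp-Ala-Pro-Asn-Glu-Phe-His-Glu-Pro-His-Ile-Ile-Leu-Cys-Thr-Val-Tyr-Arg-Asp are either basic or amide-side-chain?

Basic: H, K, R. Amide-side-chain: N, Q.
Basic residues here: His9, His12, Arg20 (3).
Amide-side-chain residues here: Asn6 (1).
The two groups share no amino acid, so total = 3 + 1 = 4.

4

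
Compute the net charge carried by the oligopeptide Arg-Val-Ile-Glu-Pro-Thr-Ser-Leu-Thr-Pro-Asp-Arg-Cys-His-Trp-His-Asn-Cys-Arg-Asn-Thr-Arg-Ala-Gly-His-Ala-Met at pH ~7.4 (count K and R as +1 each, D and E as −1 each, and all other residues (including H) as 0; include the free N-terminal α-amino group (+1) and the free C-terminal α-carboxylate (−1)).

+2

Positive (K, R): Arg1, Arg12, Arg19, Arg22 → +4.
Negative (D, E): Glu4, Asp11 → −2.
The N-terminus (+1) and C-terminus (−1) cancel.
Net charge = (+4) + (−2) = +2.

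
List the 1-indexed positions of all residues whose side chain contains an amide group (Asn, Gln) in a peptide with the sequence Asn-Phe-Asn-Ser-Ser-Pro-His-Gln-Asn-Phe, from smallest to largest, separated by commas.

1, 3, 8, 9

Matching residues: Asn1, Asn3, Gln8, Asn9.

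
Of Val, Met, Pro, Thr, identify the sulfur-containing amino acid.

Only Cys (C) and Met (M) have a sulfur atom in the side chain.
Of the listed options, only Met belongs to this group.

Met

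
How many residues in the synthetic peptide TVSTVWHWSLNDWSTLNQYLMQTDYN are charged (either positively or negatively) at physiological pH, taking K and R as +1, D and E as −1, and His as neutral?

Charged side chains at pH ~7.4: K, R (positive); D, E (negative).
Matching residues: D12, D24.

2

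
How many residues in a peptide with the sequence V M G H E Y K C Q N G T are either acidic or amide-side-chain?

Acidic: D, E. Amide-side-chain: N, Q.
Acidic residues here: E5 (1).
Amide-side-chain residues here: Q9, N10 (2).
The two groups share no amino acid, so total = 1 + 2 = 3.

3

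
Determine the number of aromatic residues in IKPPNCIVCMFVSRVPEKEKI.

1

The aromatic amino acids are Phe (F, benzyl), Trp (W, indole), and Tyr (Y, phenol).
Matching residues: F11.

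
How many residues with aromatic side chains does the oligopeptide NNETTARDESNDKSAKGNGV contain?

The aromatic amino acids are Phe (F, benzyl), Trp (W, indole), and Tyr (Y, phenol).
None of the 20 residues belong to this group.

0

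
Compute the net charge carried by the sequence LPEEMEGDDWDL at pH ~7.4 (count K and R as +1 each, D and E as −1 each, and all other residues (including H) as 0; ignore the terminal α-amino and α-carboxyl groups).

-6

Positive (K, R): none → +0.
Negative (D, E): E3, E4, E6, D8, D9, D11 → −6.
Net charge = (+0) + (−6) = −6.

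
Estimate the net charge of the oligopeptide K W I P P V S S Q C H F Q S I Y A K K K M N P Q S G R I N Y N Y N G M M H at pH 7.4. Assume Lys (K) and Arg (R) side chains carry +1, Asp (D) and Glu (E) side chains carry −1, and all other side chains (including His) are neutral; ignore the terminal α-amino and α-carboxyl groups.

+5

Positive (K, R): K1, K18, K19, K20, R27 → +5.
Negative (D, E): none → −0.
Net charge = (+5) + (−0) = +5.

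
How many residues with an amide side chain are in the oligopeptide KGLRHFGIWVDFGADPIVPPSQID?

1

The amide-side-chain residues are Asn (N) and Gln (Q).
Matching residues: Q22.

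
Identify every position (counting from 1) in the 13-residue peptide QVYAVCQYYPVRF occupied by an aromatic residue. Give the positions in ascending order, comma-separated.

The aromatic amino acids are Phe (F, benzyl), Trp (W, indole), and Tyr (Y, phenol).
Matching residues: Y3, Y8, Y9, F13.

3, 8, 9, 13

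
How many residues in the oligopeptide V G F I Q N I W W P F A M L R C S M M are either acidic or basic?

1

Acidic: D, E. Basic: H, K, R.
Acidic residues here: none (0).
Basic residues here: R15 (1).
The two groups share no amino acid, so total = 0 + 1 = 1.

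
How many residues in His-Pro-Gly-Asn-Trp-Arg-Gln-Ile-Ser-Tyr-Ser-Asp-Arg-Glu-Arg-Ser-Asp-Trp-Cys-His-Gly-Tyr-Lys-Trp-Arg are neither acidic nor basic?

Acidic: D, E. Basic: K, R, H. All other residues are neither.
Matching residues: Pro2, Gly3, Asn4, Trp5, Gln7, Ile8, Ser9, Tyr10, Ser11, Ser16, Trp18, Cys19, Gly21, Tyr22, Trp24.

15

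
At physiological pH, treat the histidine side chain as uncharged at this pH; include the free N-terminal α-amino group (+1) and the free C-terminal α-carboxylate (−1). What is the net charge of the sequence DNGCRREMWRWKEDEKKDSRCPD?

Near pH 7.4, K and R contribute +1 each, D and E contribute −1 each, and every other side chain (His included, as stated) is uncharged.
Positive (K, R): R5, R6, R10, K12, K16, K17, R20 → +7.
Negative (D, E): D1, E7, E13, D14, E15, D18, D23 → −7.
The N-terminus (+1) and C-terminus (−1) cancel.
Net charge = (+7) + (−7) = 0.

0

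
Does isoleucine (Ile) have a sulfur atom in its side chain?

The sulfur-bearing residues are cysteine (–SH) and methionine (–S–CH₃).
Isoleucine is not in this group.

No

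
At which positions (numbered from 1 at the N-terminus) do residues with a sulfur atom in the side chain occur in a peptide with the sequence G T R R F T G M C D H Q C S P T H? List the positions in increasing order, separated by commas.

8, 9, 13

The sulfur-bearing residues are cysteine (–SH) and methionine (–S–CH₃).
Matching residues: M8, C9, C13.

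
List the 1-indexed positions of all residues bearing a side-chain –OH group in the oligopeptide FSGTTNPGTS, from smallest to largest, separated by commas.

The –OH-bearing residues are Ser, Thr (aliphatic alcohols), and Tyr (phenol).
Matching residues: S2, T4, T5, T9, S10.

2, 4, 5, 9, 10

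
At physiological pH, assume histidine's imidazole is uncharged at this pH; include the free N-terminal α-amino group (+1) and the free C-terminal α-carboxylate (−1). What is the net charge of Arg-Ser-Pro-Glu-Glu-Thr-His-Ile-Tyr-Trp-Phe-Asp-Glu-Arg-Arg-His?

At pH ~7.4 the Lys and Arg side chains are protonated (+1), the Asp and Glu side chains are deprotonated (−1), and with His taken as neutral all other side chains carry no charge.
Positive (K, R): Arg1, Arg14, Arg15 → +3.
Negative (D, E): Glu4, Glu5, Asp12, Glu13 → −4.
The N-terminus (+1) and C-terminus (−1) cancel.
Net charge = (+3) + (−4) = −1.

-1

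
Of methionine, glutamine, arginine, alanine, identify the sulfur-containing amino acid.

The sulfur-bearing residues are cysteine (–SH) and methionine (–S–CH₃).
Of the listed options, only methionine belongs to this group.

methionine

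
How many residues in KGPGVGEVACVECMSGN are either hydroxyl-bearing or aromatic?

Hydroxyl-bearing: S, T, Y. Aromatic: F, W, Y.
Hydroxyl-bearing residues here: S15 (1).
Aromatic residues here: none (0).
(Y belongs to both groups, but none appear in this sequence.) Total = 1 + 0 = 1.

1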